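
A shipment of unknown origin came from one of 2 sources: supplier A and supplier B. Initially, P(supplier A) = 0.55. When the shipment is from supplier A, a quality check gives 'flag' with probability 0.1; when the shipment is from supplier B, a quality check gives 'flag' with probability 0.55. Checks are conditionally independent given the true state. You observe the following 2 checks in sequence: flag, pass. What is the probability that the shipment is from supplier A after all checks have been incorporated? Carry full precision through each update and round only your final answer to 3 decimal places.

0.308

Each posterior becomes the prior for the next update.
After 'flag': P(supplier A) = 0.1·0.5500 / (0.1·0.5500 + 0.55·0.4500) ≈ 0.1818
After 'pass': P(supplier A) = 0.9·0.1818 / (0.9·0.1818 + 0.45·0.8182) ≈ 0.3077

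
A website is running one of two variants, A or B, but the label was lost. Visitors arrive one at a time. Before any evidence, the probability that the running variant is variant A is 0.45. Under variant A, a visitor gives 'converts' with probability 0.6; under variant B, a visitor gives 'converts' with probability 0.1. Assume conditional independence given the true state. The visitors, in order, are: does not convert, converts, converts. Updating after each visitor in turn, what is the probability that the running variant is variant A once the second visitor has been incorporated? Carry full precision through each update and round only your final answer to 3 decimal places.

0.686

Apply Bayes' rule sequentially, carrying P(A) forward.
After 'does not convert': P(A) = 0.4·0.4500 / (0.4·0.4500 + 0.9·0.5500) ≈ 0.2667
After 'converts': P(A) = 0.6·0.2667 / (0.6·0.2667 + 0.1·0.7333) ≈ 0.6857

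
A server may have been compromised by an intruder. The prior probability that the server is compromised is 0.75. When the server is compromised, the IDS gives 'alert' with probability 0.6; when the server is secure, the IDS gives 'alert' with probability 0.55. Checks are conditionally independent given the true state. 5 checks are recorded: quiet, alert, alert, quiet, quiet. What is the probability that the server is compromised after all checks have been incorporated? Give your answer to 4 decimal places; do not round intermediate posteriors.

After 'quiet': P(compromised) = 0.4·0.7500 / (0.4·0.7500 + 0.45·0.2500) ≈ 0.7273
After 'alert': P(compromised) = 0.6·0.7273 / (0.6·0.7273 + 0.55·0.2727) ≈ 0.7442
After 'alert': P(compromised) = 0.6·0.7442 / (0.6·0.7442 + 0.55·0.2558) ≈ 0.7604
After 'quiet': P(compromised) = 0.4·0.7604 / (0.4·0.7604 + 0.45·0.2396) ≈ 0.7383
After 'quiet': P(compromised) = 0.4·0.7383 / (0.4·0.7383 + 0.45·0.2617) ≈ 0.7149

0.7149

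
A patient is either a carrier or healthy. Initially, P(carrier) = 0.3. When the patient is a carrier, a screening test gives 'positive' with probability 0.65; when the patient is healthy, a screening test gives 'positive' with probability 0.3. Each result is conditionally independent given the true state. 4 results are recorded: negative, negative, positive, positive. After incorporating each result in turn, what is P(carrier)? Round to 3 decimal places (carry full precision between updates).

After 'negative': P(carrier) = 0.35·0.3000 / (0.35·0.3000 + 0.7·0.7000) ≈ 0.1765
After 'negative': P(carrier) = 0.35·0.1765 / (0.35·0.1765 + 0.7·0.8235) ≈ 0.0968
After 'positive': P(carrier) = 0.65·0.0968 / (0.65·0.0968 + 0.3·0.9032) ≈ 0.1884
After 'positive': P(carrier) = 0.65·0.1884 / (0.65·0.1884 + 0.3·0.8116) ≈ 0.3347

0.335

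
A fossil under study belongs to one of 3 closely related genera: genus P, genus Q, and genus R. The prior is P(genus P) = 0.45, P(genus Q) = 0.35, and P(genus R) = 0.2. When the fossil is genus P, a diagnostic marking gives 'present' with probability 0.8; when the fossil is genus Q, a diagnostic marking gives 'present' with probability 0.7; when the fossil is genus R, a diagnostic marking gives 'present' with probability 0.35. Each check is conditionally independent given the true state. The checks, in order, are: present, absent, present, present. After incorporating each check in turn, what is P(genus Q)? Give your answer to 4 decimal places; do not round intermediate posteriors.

Each posterior becomes the prior for the next update.
After 'present': normaliser = 0.8·0.4500 + 0.7·0.3500 + 0.35·0.2000; P(genus P) ≈ 0.5333, P(genus Q) ≈ 0.3630, P(genus R) ≈ 0.1037
After 'absent': normaliser = 0.2·0.5333 + 0.3·0.3630 + 0.65·0.1037; P(genus P) ≈ 0.3770, P(genus Q) ≈ 0.3848, P(genus R) ≈ 0.2382
After 'present': normaliser = 0.8·0.3770 + 0.7·0.3848 + 0.35·0.2382; P(genus P) ≈ 0.4609, P(genus Q) ≈ 0.4117, P(genus R) ≈ 0.1274
After 'present': normaliser = 0.8·0.4609 + 0.7·0.4117 + 0.35·0.1274; P(genus P) ≈ 0.5256, P(genus Q) ≈ 0.4108, P(genus R) ≈ 0.0636

0.4108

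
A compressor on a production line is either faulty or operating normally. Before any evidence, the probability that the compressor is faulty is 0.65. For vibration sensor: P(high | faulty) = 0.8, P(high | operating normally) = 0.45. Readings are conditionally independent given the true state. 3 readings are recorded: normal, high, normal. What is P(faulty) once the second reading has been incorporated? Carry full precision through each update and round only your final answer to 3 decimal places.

0.546

Apply Bayes' rule sequentially, carrying P(faulty) forward.
After 'normal': P(faulty) = 0.2·0.6500 / (0.2·0.6500 + 0.55·0.3500) ≈ 0.4031
After 'high': P(faulty) = 0.8·0.4031 / (0.8·0.4031 + 0.45·0.5969) ≈ 0.5456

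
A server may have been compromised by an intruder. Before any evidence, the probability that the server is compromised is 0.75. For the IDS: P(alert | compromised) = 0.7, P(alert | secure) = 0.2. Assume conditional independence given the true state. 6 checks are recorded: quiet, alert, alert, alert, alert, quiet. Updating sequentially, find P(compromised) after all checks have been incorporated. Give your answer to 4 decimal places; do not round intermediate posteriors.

0.9844

Each posterior becomes the prior for the next update.
After 'quiet': P(compromised) = 0.3·0.7500 / (0.3·0.7500 + 0.8·0.2500) ≈ 0.5294
After 'alert': P(compromised) = 0.7·0.5294 / (0.7·0.5294 + 0.2·0.4706) ≈ 0.7975
After 'alert': P(compromised) = 0.7·0.7975 / (0.7·0.7975 + 0.2·0.2025) ≈ 0.9323
After 'alert': P(compromised) = 0.7·0.9323 / (0.7·0.9323 + 0.2·0.0677) ≈ 0.9797
After 'alert': P(compromised) = 0.7·0.9797 / (0.7·0.9797 + 0.2·0.0203) ≈ 0.9941
After 'quiet': P(compromised) = 0.3·0.9941 / (0.3·0.9941 + 0.8·0.0059) ≈ 0.9844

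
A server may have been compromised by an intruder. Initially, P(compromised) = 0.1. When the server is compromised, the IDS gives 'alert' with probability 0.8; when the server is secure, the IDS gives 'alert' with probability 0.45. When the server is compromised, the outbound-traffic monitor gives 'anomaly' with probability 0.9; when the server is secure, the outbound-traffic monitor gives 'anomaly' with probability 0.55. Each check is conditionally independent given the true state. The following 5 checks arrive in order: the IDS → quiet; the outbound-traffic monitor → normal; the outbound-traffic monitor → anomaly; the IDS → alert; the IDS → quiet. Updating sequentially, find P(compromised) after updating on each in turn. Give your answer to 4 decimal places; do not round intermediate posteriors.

After the IDS='quiet': P(compromised) = 0.2·0.1000 / (0.2·0.1000 + 0.55·0.9000) ≈ 0.0388
After the outbound-traffic monitor='normal': P(compromised) = 0.1·0.0388 / (0.1·0.0388 + 0.45·0.9612) ≈ 0.0089
After the outbound-traffic monitor='anomaly': P(compromised) = 0.9·0.0089 / (0.9·0.0089 + 0.55·0.9911) ≈ 0.0145
After the IDS='alert': P(compromised) = 0.8·0.0145 / (0.8·0.0145 + 0.45·0.9855) ≈ 0.0255
After the IDS='quiet': P(compromised) = 0.2·0.0255 / (0.2·0.0255 + 0.55·0.9745) ≈ 0.0094

0.0094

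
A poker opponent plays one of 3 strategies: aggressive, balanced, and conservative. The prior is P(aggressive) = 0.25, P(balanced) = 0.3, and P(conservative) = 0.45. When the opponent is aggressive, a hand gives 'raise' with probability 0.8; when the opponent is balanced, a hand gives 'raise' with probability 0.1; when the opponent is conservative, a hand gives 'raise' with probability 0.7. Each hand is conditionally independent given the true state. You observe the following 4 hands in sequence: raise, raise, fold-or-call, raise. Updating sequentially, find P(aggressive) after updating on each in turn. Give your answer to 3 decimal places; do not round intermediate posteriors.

After 'raise': normaliser = 0.8·0.2500 + 0.1·0.3000 + 0.7·0.4500; P(aggressive) ≈ 0.3670, P(balanced) ≈ 0.0550, P(conservative) ≈ 0.5780
After 'raise': normaliser = 0.8·0.3670 + 0.1·0.0550 + 0.7·0.5780; P(aggressive) ≈ 0.4172, P(balanced) ≈ 0.0078, P(conservative) ≈ 0.5750
After 'fold-or-call': normaliser = 0.2·0.4172 + 0.9·0.0078 + 0.3·0.5750; P(aggressive) ≈ 0.3173, P(balanced) ≈ 0.0268, P(conservative) ≈ 0.6559
After 'raise': normaliser = 0.8·0.3173 + 0.1·0.0268 + 0.7·0.6559; P(aggressive) ≈ 0.3547, P(balanced) ≈ 0.0037, P(conservative) ≈ 0.6416

0.355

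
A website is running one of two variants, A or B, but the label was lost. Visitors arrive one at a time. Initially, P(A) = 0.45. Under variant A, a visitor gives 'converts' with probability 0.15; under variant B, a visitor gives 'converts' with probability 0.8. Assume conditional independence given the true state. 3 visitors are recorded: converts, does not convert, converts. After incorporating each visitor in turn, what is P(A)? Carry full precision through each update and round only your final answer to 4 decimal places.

After 'converts': P(A) = 0.15·0.4500 / (0.15·0.4500 + 0.8·0.5500) ≈ 0.1330
After 'does not convert': P(A) = 0.85·0.1330 / (0.85·0.1330 + 0.2·0.8670) ≈ 0.3947
After 'converts': P(A) = 0.15·0.3947 / (0.15·0.3947 + 0.8·0.6053) ≈ 0.1089

0.1089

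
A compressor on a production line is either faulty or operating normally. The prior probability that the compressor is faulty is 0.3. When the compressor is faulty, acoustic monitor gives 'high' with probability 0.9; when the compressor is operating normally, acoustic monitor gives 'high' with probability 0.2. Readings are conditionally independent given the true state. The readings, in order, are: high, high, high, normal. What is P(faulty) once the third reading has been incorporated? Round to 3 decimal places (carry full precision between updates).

Apply Bayes' rule sequentially, carrying P(faulty) forward.
After 'high': P(faulty) = 0.9·0.3000 / (0.9·0.3000 + 0.2·0.7000) ≈ 0.6585
After 'high': P(faulty) = 0.9·0.6585 / (0.9·0.6585 + 0.2·0.3415) ≈ 0.8967
After 'high': P(faulty) = 0.9·0.8967 / (0.9·0.8967 + 0.2·0.1033) ≈ 0.9750

0.975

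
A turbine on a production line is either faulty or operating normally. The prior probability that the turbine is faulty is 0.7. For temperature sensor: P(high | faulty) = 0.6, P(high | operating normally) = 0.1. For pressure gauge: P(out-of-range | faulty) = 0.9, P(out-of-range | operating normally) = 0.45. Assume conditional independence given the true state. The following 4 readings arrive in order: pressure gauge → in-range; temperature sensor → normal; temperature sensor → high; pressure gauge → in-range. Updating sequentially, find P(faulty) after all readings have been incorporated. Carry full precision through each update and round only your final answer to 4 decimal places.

0.1706

After pressure gauge='in-range': P(faulty) = 0.1·0.7000 / (0.1·0.7000 + 0.55·0.3000) ≈ 0.2979
After temperature sensor='normal': P(faulty) = 0.4·0.2979 / (0.4·0.2979 + 0.9·0.7021) ≈ 0.1586
After temperature sensor='high': P(faulty) = 0.6·0.1586 / (0.6·0.1586 + 0.1·0.8414) ≈ 0.5308
After pressure gauge='in-range': P(faulty) = 0.1·0.5308 / (0.1·0.5308 + 0.55·0.4692) ≈ 0.1706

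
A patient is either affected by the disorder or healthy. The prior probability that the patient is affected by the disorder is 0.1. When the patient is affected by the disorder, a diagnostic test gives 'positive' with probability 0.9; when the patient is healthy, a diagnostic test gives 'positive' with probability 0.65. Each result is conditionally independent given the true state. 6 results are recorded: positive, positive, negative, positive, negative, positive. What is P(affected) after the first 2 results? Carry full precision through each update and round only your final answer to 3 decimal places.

0.176

After 'positive': P(affected) = 0.9·0.1000 / (0.9·0.1000 + 0.65·0.9000) ≈ 0.1333
After 'positive': P(affected) = 0.9·0.1333 / (0.9·0.1333 + 0.65·0.8667) ≈ 0.1756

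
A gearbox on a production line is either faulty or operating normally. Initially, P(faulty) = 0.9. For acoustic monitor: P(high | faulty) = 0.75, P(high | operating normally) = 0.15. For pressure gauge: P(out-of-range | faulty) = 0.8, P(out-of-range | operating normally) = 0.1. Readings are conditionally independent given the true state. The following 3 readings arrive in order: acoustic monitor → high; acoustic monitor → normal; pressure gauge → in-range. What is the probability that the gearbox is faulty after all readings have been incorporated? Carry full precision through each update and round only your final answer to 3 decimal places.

0.746

Apply Bayes' rule sequentially, carrying P(faulty) forward.
After acoustic monitor='high': P(faulty) = 0.75·0.9000 / (0.75·0.9000 + 0.15·0.1000) ≈ 0.9783
After acoustic monitor='normal': P(faulty) = 0.25·0.9783 / (0.25·0.9783 + 0.85·0.0217) ≈ 0.9298
After pressure gauge='in-range': P(faulty) = 0.2·0.9298 / (0.2·0.9298 + 0.9·0.0702) ≈ 0.7463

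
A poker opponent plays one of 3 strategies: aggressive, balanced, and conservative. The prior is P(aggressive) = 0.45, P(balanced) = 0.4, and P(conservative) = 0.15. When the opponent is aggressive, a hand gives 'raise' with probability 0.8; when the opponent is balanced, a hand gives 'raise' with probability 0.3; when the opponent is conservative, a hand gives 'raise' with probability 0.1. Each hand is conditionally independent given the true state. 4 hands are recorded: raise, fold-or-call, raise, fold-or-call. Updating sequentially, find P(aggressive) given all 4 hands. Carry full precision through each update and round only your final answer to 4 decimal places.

Each posterior becomes the prior for the next update.
After 'raise': normaliser = 0.8·0.4500 + 0.3·0.4000 + 0.1·0.1500; P(aggressive) ≈ 0.7273, P(balanced) ≈ 0.2424, P(conservative) ≈ 0.0303
After 'fold-or-call': normaliser = 0.2·0.7273 + 0.7·0.2424 + 0.9·0.0303; P(aggressive) ≈ 0.4248, P(balanced) ≈ 0.4956, P(conservative) ≈ 0.0796
After 'raise': normaliser = 0.8·0.4248 + 0.3·0.4956 + 0.1·0.0796; P(aggressive) ≈ 0.6845, P(balanced) ≈ 0.2995, P(conservative) ≈ 0.0160
After 'fold-or-call': normaliser = 0.2·0.6845 + 0.7·0.2995 + 0.9·0.0160; P(aggressive) ≈ 0.3793, P(balanced) ≈ 0.5807, P(conservative) ≈ 0.0400

0.3793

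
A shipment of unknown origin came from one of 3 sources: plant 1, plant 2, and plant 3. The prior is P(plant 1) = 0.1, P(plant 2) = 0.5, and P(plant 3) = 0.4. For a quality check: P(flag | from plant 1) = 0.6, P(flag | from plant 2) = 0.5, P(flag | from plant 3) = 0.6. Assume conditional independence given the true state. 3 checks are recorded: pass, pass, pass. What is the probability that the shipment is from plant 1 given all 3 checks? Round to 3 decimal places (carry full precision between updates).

After 'pass': normaliser = 0.4·0.1000 + 0.5·0.5000 + 0.4·0.4000; P(plant 1) ≈ 0.0889, P(plant 2) ≈ 0.5556, P(plant 3) ≈ 0.3556
After 'pass': normaliser = 0.4·0.0889 + 0.5·0.5556 + 0.4·0.3556; P(plant 1) ≈ 0.0780, P(plant 2) ≈ 0.6098, P(plant 3) ≈ 0.3122
After 'pass': normaliser = 0.4·0.0780 + 0.5·0.6098 + 0.4·0.3122; P(plant 1) ≈ 0.0677, P(plant 2) ≈ 0.6614, P(plant 3) ≈ 0.2709

0.068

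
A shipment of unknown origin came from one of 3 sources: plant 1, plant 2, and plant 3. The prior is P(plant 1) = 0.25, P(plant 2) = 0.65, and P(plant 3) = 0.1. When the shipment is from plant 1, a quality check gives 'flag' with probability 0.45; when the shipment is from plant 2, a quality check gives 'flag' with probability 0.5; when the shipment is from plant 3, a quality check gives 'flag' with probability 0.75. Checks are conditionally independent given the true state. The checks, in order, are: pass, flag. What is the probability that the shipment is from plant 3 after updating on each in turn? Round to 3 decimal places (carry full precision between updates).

Apply Bayes' rule sequentially, carrying P(plant 3) forward.
After 'pass': normaliser = 0.55·0.2500 + 0.5·0.6500 + 0.25·0.1000; P(plant 1) ≈ 0.2821, P(plant 2) ≈ 0.6667, P(plant 3) ≈ 0.0513
After 'flag': normaliser = 0.45·0.2821 + 0.5·0.6667 + 0.75·0.0513; P(plant 1) ≈ 0.2545, P(plant 2) ≈ 0.6684, P(plant 3) ≈ 0.0771

0.077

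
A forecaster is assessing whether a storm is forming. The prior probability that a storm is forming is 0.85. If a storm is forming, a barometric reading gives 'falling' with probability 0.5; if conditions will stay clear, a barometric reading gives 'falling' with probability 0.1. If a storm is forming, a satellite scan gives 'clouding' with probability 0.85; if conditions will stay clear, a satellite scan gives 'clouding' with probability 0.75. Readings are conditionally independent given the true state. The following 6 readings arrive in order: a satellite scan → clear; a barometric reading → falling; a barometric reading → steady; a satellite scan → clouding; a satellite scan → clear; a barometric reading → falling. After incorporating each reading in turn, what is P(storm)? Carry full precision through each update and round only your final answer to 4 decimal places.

0.9698

After a satellite scan='clear': P(storm) = 0.15·0.8500 / (0.15·0.8500 + 0.25·0.1500) ≈ 0.7727
After a barometric reading='falling': P(storm) = 0.5·0.7727 / (0.5·0.7727 + 0.1·0.2273) ≈ 0.9444
After a barometric reading='steady': P(storm) = 0.5·0.9444 / (0.5·0.9444 + 0.9·0.0556) ≈ 0.9043
After a satellite scan='clouding': P(storm) = 0.85·0.9043 / (0.85·0.9043 + 0.75·0.0957) ≈ 0.9146
After a satellite scan='clear': P(storm) = 0.15·0.9146 / (0.15·0.9146 + 0.25·0.0854) ≈ 0.8653
After a barometric reading='falling': P(storm) = 0.5·0.8653 / (0.5·0.8653 + 0.1·0.1347) ≈ 0.9698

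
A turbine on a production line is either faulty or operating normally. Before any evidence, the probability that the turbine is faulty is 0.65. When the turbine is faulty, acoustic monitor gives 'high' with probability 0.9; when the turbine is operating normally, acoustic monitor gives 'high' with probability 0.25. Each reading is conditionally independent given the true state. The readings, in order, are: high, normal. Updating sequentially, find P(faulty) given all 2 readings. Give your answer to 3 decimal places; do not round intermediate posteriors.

0.471

After 'high': P(faulty) = 0.9·0.6500 / (0.9·0.6500 + 0.25·0.3500) ≈ 0.8699
After 'normal': P(faulty) = 0.1·0.8699 / (0.1·0.8699 + 0.75·0.1301) ≈ 0.4713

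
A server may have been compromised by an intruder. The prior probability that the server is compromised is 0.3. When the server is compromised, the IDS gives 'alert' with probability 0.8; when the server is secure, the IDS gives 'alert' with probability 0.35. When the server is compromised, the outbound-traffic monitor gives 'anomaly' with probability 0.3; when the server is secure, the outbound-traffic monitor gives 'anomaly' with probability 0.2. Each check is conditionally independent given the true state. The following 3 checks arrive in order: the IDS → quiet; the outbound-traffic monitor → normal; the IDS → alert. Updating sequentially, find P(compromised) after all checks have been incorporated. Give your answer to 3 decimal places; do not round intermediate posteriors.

0.209

After the IDS='quiet': P(compromised) = 0.2·0.3000 / (0.2·0.3000 + 0.65·0.7000) ≈ 0.1165
After the outbound-traffic monitor='normal': P(compromised) = 0.7·0.1165 / (0.7·0.1165 + 0.8·0.8835) ≈ 0.1034
After the IDS='alert': P(compromised) = 0.8·0.1034 / (0.8·0.1034 + 0.35·0.8966) ≈ 0.2087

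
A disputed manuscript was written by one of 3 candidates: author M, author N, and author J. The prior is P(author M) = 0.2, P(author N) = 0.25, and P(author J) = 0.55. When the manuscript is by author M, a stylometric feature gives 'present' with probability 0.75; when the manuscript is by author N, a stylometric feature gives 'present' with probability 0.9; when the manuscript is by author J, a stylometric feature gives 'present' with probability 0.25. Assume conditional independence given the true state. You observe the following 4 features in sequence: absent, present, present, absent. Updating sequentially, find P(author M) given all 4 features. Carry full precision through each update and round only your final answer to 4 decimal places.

After 'absent': normaliser = 0.25·0.2000 + 0.1·0.2500 + 0.75·0.5500; P(author M) ≈ 0.1026, P(author N) ≈ 0.0513, P(author J) ≈ 0.8462
After 'present': normaliser = 0.75·0.1026 + 0.9·0.0513 + 0.25·0.8462; P(author M) ≈ 0.2299, P(author N) ≈ 0.1379, P(author J) ≈ 0.6322
After 'present': normaliser = 0.75·0.2299 + 0.9·0.1379 + 0.25·0.6322; P(author M) ≈ 0.3793, P(author N) ≈ 0.2731, P(author J) ≈ 0.3477
After 'absent': normaliser = 0.25·0.3793 + 0.1·0.2731 + 0.75·0.3477; P(author M) ≈ 0.2476, P(author N) ≈ 0.0713, P(author J) ≈ 0.6810

0.2476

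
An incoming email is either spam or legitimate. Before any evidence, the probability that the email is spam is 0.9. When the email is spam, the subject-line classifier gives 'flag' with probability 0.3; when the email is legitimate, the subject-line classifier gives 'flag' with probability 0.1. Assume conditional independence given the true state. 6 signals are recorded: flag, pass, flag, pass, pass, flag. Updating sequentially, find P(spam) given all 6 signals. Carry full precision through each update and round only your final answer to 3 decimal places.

0.991

After 'flag': P(spam) = 0.3·0.9000 / (0.3·0.9000 + 0.1·0.1000) ≈ 0.9643
After 'pass': P(spam) = 0.7·0.9643 / (0.7·0.9643 + 0.9·0.0357) ≈ 0.9545
After 'flag': P(spam) = 0.3·0.9545 / (0.3·0.9545 + 0.1·0.0455) ≈ 0.9844
After 'pass': P(spam) = 0.7·0.9844 / (0.7·0.9844 + 0.9·0.0156) ≈ 0.9800
After 'pass': P(spam) = 0.7·0.9800 / (0.7·0.9800 + 0.9·0.0200) ≈ 0.9744
After 'flag': P(spam) = 0.3·0.9744 / (0.3·0.9744 + 0.1·0.0256) ≈ 0.9913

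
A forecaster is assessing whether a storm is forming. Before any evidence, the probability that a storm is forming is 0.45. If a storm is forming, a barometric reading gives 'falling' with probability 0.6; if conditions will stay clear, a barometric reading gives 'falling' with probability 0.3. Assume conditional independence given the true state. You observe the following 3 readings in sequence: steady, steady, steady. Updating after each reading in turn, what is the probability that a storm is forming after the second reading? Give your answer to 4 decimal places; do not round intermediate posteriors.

0.2108

After 'steady': P(storm) = 0.4·0.4500 / (0.4·0.4500 + 0.7·0.5500) ≈ 0.3186
After 'steady': P(storm) = 0.4·0.3186 / (0.4·0.3186 + 0.7·0.6814) ≈ 0.2108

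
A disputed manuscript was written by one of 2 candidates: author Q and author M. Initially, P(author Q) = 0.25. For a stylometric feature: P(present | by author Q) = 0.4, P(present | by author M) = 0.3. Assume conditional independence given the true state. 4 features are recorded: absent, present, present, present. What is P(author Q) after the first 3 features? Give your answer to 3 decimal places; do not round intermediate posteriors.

0.337

After 'absent': P(author Q) = 0.6·0.2500 / (0.6·0.2500 + 0.7·0.7500) ≈ 0.2222
After 'present': P(author Q) = 0.4·0.2222 / (0.4·0.2222 + 0.3·0.7778) ≈ 0.2759
After 'present': P(author Q) = 0.4·0.2759 / (0.4·0.2759 + 0.3·0.7241) ≈ 0.3368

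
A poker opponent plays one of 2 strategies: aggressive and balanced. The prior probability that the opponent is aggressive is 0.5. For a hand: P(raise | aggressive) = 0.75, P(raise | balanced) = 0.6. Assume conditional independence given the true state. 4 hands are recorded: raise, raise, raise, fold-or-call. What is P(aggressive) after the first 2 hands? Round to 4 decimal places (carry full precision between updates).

After 'raise': P(aggressive) = 0.75·0.5000 / (0.75·0.5000 + 0.6·0.5000) ≈ 0.5556
After 'raise': P(aggressive) = 0.75·0.5556 / (0.75·0.5556 + 0.6·0.4444) ≈ 0.6098

0.6098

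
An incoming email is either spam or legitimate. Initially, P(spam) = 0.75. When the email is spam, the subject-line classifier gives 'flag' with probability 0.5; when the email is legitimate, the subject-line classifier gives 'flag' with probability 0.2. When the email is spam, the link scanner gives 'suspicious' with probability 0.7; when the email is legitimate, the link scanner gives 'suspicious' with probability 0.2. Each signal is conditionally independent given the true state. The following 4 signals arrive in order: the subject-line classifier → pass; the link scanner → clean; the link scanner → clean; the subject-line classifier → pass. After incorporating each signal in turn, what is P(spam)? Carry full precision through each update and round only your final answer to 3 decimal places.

Each posterior becomes the prior for the next update.
After the subject-line classifier='pass': P(spam) = 0.5·0.7500 / (0.5·0.7500 + 0.8·0.2500) ≈ 0.6522
After the link scanner='clean': P(spam) = 0.3·0.6522 / (0.3·0.6522 + 0.8·0.3478) ≈ 0.4128
After the link scanner='clean': P(spam) = 0.3·0.4128 / (0.3·0.4128 + 0.8·0.5872) ≈ 0.2087
After the subject-line classifier='pass': P(spam) = 0.5·0.2087 / (0.5·0.2087 + 0.8·0.7913) ≈ 0.1415

0.141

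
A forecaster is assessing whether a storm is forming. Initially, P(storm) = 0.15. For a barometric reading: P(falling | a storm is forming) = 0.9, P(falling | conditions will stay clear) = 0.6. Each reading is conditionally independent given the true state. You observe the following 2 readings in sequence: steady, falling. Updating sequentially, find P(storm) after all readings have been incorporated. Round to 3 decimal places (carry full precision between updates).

After 'steady': P(storm) = 0.1·0.1500 / (0.1·0.1500 + 0.4·0.8500) ≈ 0.0423
After 'falling': P(storm) = 0.9·0.0423 / (0.9·0.0423 + 0.6·0.9577) ≈ 0.0621

0.062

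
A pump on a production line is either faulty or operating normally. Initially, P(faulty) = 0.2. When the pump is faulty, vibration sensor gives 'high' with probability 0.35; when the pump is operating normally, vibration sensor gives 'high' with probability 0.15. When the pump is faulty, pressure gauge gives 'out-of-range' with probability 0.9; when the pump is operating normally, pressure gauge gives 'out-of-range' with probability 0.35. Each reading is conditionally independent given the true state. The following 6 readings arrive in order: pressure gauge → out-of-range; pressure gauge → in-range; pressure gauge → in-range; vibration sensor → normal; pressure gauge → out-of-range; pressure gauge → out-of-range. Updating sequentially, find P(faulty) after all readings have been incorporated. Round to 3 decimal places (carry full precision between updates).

0.071

After pressure gauge='out-of-range': P(faulty) = 0.9·0.2000 / (0.9·0.2000 + 0.35·0.8000) ≈ 0.3913
After pressure gauge='in-range': P(faulty) = 0.1·0.3913 / (0.1·0.3913 + 0.65·0.6087) ≈ 0.0900
After pressure gauge='in-range': P(faulty) = 0.1·0.0900 / (0.1·0.0900 + 0.65·0.9100) ≈ 0.0150
After vibration sensor='normal': P(faulty) = 0.65·0.0150 / (0.65·0.0150 + 0.85·0.9850) ≈ 0.0115
After pressure gauge='out-of-range': P(faulty) = 0.9·0.0115 / (0.9·0.0115 + 0.35·0.9885) ≈ 0.0291
After pressure gauge='out-of-range': P(faulty) = 0.9·0.0291 / (0.9·0.0291 + 0.35·0.9709) ≈ 0.0714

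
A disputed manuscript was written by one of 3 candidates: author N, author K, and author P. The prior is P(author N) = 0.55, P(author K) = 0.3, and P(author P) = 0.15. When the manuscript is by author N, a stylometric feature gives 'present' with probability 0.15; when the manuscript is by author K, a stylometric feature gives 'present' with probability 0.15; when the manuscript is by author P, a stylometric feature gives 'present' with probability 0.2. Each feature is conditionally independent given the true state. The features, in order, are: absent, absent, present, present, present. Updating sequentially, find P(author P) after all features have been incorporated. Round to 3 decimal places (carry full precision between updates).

Each posterior becomes the prior for the next update.
After 'absent': normaliser = 0.85·0.5500 + 0.85·0.3000 + 0.8·0.1500; P(author N) ≈ 0.5549, P(author K) ≈ 0.3027, P(author P) ≈ 0.1424
After 'absent': normaliser = 0.85·0.5549 + 0.85·0.3027 + 0.8·0.1424; P(author N) ≈ 0.5596, P(author K) ≈ 0.3052, P(author P) ≈ 0.1352
After 'present': normaliser = 0.15·0.5596 + 0.15·0.3052 + 0.2·0.1352; P(author N) ≈ 0.5355, P(author K) ≈ 0.2921, P(author P) ≈ 0.1725
After 'present': normaliser = 0.15·0.5355 + 0.15·0.2921 + 0.2·0.1725; P(author N) ≈ 0.5063, P(author K) ≈ 0.2762, P(author P) ≈ 0.2175
After 'present': normaliser = 0.15·0.5063 + 0.15·0.2762 + 0.2·0.2175; P(author N) ≈ 0.4721, P(author K) ≈ 0.2575, P(author P) ≈ 0.2704

0.270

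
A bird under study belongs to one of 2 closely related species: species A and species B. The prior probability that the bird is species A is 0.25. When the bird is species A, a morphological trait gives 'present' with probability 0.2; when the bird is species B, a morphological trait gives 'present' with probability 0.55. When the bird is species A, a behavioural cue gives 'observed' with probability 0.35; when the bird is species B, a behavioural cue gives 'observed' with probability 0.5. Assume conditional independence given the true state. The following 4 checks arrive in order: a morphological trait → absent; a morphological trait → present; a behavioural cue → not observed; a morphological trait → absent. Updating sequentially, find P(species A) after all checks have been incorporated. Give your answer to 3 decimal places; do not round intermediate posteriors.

0.332

After a morphological trait='absent': P(species A) = 0.8·0.2500 / (0.8·0.2500 + 0.45·0.7500) ≈ 0.3721
After a morphological trait='present': P(species A) = 0.2·0.3721 / (0.2·0.3721 + 0.55·0.6279) ≈ 0.1773
After a behavioural cue='not observed': P(species A) = 0.65·0.1773 / (0.65·0.1773 + 0.5·0.8227) ≈ 0.2188
After a morphological trait='absent': P(species A) = 0.8·0.2188 / (0.8·0.2188 + 0.45·0.7812) ≈ 0.3325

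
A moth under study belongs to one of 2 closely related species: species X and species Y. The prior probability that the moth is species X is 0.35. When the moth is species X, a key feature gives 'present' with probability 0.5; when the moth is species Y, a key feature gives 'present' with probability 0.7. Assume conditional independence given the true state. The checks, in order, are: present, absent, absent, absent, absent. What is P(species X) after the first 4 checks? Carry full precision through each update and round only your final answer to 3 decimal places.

0.640

Apply Bayes' rule sequentially, carrying P(species X) forward.
After 'present': P(species X) = 0.5·0.3500 / (0.5·0.3500 + 0.7·0.6500) ≈ 0.2778
After 'absent': P(species X) = 0.5·0.2778 / (0.5·0.2778 + 0.3·0.7222) ≈ 0.3906
After 'absent': P(species X) = 0.5·0.3906 / (0.5·0.3906 + 0.3·0.6094) ≈ 0.5165
After 'absent': P(species X) = 0.5·0.5165 / (0.5·0.5165 + 0.3·0.4835) ≈ 0.6404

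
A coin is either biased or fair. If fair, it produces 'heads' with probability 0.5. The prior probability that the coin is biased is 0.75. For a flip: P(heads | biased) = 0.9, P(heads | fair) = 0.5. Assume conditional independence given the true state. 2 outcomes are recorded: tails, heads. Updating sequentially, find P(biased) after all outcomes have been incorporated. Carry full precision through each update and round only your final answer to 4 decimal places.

After 'tails': P(biased) = 0.1·0.7500 / (0.1·0.7500 + 0.5·0.2500) ≈ 0.3750
After 'heads': P(biased) = 0.9·0.3750 / (0.9·0.3750 + 0.5·0.6250) ≈ 0.5192

0.5192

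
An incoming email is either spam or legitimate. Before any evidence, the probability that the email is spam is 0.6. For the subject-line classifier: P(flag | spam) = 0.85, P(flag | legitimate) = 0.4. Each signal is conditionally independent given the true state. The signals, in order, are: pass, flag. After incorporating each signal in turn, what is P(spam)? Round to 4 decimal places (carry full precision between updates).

Each posterior becomes the prior for the next update.
After 'pass': P(spam) = 0.15·0.6000 / (0.15·0.6000 + 0.6·0.4000) ≈ 0.2727
After 'flag': P(spam) = 0.85·0.2727 / (0.85·0.2727 + 0.4·0.7273) ≈ 0.4435

0.4435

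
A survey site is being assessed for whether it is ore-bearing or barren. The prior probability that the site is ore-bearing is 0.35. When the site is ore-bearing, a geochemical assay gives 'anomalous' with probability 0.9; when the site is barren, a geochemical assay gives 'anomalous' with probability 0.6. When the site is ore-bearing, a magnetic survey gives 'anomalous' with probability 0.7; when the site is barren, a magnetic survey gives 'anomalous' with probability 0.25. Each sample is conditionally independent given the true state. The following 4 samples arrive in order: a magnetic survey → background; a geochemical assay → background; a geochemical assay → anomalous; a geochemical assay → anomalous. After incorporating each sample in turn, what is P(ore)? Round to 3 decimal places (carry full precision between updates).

After a magnetic survey='background': P(ore) = 0.3·0.3500 / (0.3·0.3500 + 0.75·0.6500) ≈ 0.1772
After a geochemical assay='background': P(ore) = 0.1·0.1772 / (0.1·0.1772 + 0.4·0.8228) ≈ 0.0511
After a geochemical assay='anomalous': P(ore) = 0.9·0.0511 / (0.9·0.0511 + 0.6·0.9489) ≈ 0.0747
After a geochemical assay='anomalous': P(ore) = 0.9·0.0747 / (0.9·0.0747 + 0.6·0.9253) ≈ 0.1081

0.108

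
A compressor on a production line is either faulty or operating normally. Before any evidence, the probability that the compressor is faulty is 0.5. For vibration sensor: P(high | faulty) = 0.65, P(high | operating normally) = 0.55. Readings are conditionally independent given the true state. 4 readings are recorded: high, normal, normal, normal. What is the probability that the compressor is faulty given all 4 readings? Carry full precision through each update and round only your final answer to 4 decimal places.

0.3573

Apply Bayes' rule sequentially, carrying P(faulty) forward.
After 'high': P(faulty) = 0.65·0.5000 / (0.65·0.5000 + 0.55·0.5000) ≈ 0.5417
After 'normal': P(faulty) = 0.35·0.5417 / (0.35·0.5417 + 0.45·0.4583) ≈ 0.4789
After 'normal': P(faulty) = 0.35·0.4789 / (0.35·0.4789 + 0.45·0.5211) ≈ 0.4169
After 'normal': P(faulty) = 0.35·0.4169 / (0.35·0.4169 + 0.45·0.5831) ≈ 0.3573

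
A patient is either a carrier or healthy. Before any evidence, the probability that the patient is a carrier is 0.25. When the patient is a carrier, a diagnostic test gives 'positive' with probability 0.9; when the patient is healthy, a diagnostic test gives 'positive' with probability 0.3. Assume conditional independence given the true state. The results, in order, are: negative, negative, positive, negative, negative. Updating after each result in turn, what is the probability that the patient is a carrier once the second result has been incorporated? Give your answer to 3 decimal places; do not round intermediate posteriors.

0.007

After 'negative': P(carrier) = 0.1·0.2500 / (0.1·0.2500 + 0.7·0.7500) ≈ 0.0455
After 'negative': P(carrier) = 0.1·0.0455 / (0.1·0.0455 + 0.7·0.9545) ≈ 0.0068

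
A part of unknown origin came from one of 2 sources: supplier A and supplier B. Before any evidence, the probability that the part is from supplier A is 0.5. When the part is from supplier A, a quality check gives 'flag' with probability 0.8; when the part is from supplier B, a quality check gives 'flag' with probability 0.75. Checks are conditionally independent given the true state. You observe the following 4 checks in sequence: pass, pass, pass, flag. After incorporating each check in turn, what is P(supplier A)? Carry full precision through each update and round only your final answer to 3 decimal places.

After 'pass': P(supplier A) = 0.2·0.5000 / (0.2·0.5000 + 0.25·0.5000) ≈ 0.4444
After 'pass': P(supplier A) = 0.2·0.4444 / (0.2·0.4444 + 0.25·0.5556) ≈ 0.3902
After 'pass': P(supplier A) = 0.2·0.3902 / (0.2·0.3902 + 0.25·0.6098) ≈ 0.3386
After 'flag': P(supplier A) = 0.8·0.3386 / (0.8·0.3386 + 0.75·0.6614) ≈ 0.3532

0.353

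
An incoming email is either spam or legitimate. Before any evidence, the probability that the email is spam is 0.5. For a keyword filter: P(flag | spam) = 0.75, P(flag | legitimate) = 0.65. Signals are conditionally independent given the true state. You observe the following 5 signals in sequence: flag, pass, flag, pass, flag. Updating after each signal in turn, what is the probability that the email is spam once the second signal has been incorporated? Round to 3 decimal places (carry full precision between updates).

Each posterior becomes the prior for the next update.
After 'flag': P(spam) = 0.75·0.5000 / (0.75·0.5000 + 0.65·0.5000) ≈ 0.5357
After 'pass': P(spam) = 0.25·0.5357 / (0.25·0.5357 + 0.35·0.4643) ≈ 0.4518

0.452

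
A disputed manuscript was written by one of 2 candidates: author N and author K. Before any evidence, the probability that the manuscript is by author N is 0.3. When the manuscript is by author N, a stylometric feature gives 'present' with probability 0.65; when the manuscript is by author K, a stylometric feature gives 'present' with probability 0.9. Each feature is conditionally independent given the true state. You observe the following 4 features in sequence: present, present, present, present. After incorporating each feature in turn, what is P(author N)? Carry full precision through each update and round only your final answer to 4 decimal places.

0.1044

Each posterior becomes the prior for the next update.
After 'present': P(author N) = 0.65·0.3000 / (0.65·0.3000 + 0.9·0.7000) ≈ 0.2364
After 'present': P(author N) = 0.65·0.2364 / (0.65·0.2364 + 0.9·0.7636) ≈ 0.1827
After 'present': P(author N) = 0.65·0.1827 / (0.65·0.1827 + 0.9·0.8173) ≈ 0.1390
After 'present': P(author N) = 0.65·0.1390 / (0.65·0.1390 + 0.9·0.8610) ≈ 0.1044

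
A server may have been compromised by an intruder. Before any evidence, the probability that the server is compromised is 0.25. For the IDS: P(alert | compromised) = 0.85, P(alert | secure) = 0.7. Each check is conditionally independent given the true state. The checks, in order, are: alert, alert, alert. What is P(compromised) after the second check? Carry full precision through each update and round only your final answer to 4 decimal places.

After 'alert': P(compromised) = 0.85·0.2500 / (0.85·0.2500 + 0.7·0.7500) ≈ 0.2881
After 'alert': P(compromised) = 0.85·0.2881 / (0.85·0.2881 + 0.7·0.7119) ≈ 0.3295

0.3295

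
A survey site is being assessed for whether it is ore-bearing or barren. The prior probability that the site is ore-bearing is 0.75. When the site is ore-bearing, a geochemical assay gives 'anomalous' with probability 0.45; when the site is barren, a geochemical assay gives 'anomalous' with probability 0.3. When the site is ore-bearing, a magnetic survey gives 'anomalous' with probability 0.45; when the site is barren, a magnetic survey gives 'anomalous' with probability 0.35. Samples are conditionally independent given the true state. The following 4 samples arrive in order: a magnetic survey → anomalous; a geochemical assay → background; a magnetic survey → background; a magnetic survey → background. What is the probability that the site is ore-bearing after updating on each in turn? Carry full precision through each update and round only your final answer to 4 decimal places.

After a magnetic survey='anomalous': P(ore) = 0.45·0.7500 / (0.45·0.7500 + 0.35·0.2500) ≈ 0.7941
After a geochemical assay='background': P(ore) = 0.55·0.7941 / (0.55·0.7941 + 0.7·0.2059) ≈ 0.7519
After a magnetic survey='background': P(ore) = 0.55·0.7519 / (0.55·0.7519 + 0.65·0.2481) ≈ 0.7194
After a magnetic survey='background': P(ore) = 0.55·0.7194 / (0.55·0.7194 + 0.65·0.2806) ≈ 0.6845

0.6845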